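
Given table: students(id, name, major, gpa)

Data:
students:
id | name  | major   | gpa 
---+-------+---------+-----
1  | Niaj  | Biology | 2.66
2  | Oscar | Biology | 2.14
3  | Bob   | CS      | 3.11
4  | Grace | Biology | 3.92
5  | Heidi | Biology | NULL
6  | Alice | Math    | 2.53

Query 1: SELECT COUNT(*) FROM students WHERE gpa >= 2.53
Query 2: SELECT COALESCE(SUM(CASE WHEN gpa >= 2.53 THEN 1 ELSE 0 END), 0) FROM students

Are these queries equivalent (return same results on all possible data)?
Yes, equivalent

Both queries return: [(4,)]

Reason: COUNT with WHERE vs conditional SUM (COALESCE handles empty-table NULL)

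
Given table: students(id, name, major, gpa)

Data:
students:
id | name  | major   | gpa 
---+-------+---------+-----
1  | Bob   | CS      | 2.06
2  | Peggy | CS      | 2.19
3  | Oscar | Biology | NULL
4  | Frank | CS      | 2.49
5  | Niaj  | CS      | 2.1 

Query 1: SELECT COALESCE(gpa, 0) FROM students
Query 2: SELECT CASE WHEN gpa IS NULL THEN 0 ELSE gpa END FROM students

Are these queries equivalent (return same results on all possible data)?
Yes, equivalent

Both queries return: [(0,), (2.06,), (2.1,), (2.19,), (2.49,)]

Reason: COALESCE vs CASE for NULL handling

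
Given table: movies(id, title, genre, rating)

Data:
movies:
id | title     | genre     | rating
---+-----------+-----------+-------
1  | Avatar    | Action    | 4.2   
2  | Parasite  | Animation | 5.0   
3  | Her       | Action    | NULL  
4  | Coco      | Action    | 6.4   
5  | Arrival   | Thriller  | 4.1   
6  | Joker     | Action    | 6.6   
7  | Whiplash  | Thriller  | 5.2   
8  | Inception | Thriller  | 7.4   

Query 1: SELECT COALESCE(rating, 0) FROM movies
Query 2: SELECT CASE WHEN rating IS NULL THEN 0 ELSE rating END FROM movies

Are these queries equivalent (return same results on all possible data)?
Yes, equivalent

Both queries return: [(0,), (4.1,), (4.2,), (5.0,), (5.2,), (6.4,), (6.6,), (7.4,)]

Reason: COALESCE vs CASE for NULL handling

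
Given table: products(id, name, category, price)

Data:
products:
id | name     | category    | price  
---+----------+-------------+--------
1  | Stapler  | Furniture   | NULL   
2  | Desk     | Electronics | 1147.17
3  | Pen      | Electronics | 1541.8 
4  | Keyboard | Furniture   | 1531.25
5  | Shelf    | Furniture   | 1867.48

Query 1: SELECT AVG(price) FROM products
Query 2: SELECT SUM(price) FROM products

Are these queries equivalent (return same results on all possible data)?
No, not equivalent

Query 1 returns: [(1521.925,)]
Query 2 returns: [(6087.7,)]

Reason: AVG vs SUM give different aggregate values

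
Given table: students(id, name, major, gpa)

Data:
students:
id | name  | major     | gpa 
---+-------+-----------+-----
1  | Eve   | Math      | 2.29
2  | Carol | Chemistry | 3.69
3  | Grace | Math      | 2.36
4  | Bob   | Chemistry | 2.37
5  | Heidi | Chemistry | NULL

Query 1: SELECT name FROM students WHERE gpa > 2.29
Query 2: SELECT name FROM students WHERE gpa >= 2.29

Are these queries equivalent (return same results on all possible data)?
No, not equivalent

Query 1 returns: [('Carol',), ('Grace',), ('Bob',)]
Query 2 returns: [('Eve',), ('Carol',), ('Grace',), ('Bob',)]

Reason: > vs >= gives different results when gpa = 2.29 exists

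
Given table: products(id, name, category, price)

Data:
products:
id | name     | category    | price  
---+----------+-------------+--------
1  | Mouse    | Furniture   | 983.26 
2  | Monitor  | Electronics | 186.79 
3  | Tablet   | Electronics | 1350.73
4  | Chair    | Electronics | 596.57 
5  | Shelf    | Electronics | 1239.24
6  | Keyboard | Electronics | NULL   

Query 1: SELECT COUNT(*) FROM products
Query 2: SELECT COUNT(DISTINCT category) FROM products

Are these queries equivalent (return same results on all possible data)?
No, not equivalent

Query 1 returns: [(6,)]
Query 2 returns: [(2,)]

Reason: COUNT(*) counts rows, COUNT(DISTINCT category) counts unique categorys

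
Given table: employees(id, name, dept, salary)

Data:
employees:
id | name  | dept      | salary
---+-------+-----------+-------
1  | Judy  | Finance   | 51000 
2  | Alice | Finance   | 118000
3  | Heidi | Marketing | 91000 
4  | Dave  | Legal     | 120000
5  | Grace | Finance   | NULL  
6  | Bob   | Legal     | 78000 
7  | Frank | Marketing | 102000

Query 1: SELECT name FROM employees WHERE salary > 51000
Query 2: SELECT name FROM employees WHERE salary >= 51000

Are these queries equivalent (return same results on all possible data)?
No, not equivalent

Query 1 returns: [('Alice',), ('Heidi',), ('Dave',), ('Bob',), ('Frank',)]
Query 2 returns: [('Judy',), ('Alice',), ('Heidi',), ('Dave',), ('Bob',), ('Frank',)]

Reason: > vs >= gives different results when salary = 51000 exists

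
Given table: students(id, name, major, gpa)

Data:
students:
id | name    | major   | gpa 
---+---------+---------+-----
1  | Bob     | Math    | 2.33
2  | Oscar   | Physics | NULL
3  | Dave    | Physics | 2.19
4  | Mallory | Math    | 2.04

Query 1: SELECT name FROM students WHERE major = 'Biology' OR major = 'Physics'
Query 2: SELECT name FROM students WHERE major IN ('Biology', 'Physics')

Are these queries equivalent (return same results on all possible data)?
Yes, equivalent

Both queries return: [('Dave',), ('Oscar',)]

Reason: OR vs IN are equivalent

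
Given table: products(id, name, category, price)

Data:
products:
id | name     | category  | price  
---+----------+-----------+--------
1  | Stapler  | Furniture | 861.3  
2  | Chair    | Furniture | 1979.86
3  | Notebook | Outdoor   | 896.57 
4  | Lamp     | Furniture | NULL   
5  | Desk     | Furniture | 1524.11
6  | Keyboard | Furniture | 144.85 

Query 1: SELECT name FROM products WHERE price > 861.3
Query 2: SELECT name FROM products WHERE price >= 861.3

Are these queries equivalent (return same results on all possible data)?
No, not equivalent

Query 1 returns: [('Chair',), ('Notebook',), ('Desk',)]
Query 2 returns: [('Stapler',), ('Chair',), ('Notebook',), ('Desk',)]

Reason: > vs >= gives different results when price = 861.3 exists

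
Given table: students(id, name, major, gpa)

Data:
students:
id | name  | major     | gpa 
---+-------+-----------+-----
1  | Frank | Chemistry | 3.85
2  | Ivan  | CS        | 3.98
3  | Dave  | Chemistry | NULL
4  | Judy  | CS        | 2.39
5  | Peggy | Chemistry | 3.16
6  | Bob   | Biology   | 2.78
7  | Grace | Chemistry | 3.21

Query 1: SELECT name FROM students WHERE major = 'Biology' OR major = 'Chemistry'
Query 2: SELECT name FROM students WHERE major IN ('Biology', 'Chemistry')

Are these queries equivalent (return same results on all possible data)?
Yes, equivalent

Both queries return: [('Bob',), ('Dave',), ('Frank',), ('Grace',), ('Peggy',)]

Reason: OR vs IN are equivalent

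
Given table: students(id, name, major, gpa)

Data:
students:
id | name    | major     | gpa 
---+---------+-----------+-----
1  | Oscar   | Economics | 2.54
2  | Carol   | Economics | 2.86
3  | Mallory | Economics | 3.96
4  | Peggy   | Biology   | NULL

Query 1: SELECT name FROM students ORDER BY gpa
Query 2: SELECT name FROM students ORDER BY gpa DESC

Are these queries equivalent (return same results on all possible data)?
No, not equivalent

Query 1 returns: [('Peggy',), ('Oscar',), ('Carol',), ('Mallory',)]
Query 2 returns: [('Mallory',), ('Carol',), ('Oscar',), ('Peggy',)]

Reason: ASC vs DESC gives opposite ordering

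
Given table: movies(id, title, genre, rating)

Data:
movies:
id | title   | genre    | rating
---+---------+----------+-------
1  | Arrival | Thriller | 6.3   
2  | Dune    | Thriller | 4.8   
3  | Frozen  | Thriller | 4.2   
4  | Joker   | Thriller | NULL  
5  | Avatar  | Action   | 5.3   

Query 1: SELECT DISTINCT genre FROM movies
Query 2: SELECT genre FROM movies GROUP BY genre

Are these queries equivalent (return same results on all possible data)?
Yes, equivalent

Both queries return: [('Action',), ('Thriller',)]

Reason: Both get unique genres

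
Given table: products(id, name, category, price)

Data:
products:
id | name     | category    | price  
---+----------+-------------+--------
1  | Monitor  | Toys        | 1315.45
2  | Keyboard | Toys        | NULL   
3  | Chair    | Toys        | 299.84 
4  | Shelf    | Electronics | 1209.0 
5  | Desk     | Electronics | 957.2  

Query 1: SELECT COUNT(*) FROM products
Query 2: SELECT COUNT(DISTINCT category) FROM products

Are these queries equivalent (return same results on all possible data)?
No, not equivalent

Query 1 returns: [(5,)]
Query 2 returns: [(2,)]

Reason: COUNT(*) counts rows, COUNT(DISTINCT category) counts unique categorys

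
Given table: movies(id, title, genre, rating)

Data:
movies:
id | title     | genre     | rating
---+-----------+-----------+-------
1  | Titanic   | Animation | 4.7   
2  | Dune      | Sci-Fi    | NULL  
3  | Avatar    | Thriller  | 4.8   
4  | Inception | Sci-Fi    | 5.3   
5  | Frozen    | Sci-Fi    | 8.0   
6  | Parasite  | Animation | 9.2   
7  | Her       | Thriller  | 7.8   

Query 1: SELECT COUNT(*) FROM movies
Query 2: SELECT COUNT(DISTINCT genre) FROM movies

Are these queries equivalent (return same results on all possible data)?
No, not equivalent

Query 1 returns: [(7,)]
Query 2 returns: [(3,)]

Reason: COUNT(*) counts rows, COUNT(DISTINCT genre) counts unique genres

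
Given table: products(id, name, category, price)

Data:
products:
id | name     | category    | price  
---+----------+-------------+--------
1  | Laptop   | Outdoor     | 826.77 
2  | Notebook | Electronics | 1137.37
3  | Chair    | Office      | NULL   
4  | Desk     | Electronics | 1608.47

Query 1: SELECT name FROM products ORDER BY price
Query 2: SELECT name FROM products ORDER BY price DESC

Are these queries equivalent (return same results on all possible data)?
No, not equivalent

Query 1 returns: [('Chair',), ('Laptop',), ('Notebook',), ('Desk',)]
Query 2 returns: [('Desk',), ('Notebook',), ('Laptop',), ('Chair',)]

Reason: ASC vs DESC gives opposite ordering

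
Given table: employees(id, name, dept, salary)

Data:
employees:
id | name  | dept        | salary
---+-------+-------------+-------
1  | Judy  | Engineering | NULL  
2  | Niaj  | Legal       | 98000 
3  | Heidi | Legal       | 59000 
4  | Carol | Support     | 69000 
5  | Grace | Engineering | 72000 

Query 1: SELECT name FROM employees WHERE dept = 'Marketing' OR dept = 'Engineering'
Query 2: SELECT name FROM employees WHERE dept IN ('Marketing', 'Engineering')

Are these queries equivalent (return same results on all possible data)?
Yes, equivalent

Both queries return: [('Grace',), ('Judy',)]

Reason: OR vs IN are equivalent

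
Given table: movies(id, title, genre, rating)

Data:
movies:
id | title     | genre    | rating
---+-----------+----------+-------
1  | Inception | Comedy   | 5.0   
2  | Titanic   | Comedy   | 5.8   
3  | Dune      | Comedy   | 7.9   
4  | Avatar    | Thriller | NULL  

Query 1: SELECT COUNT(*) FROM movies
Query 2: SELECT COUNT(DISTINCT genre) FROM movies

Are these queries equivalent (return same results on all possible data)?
No, not equivalent

Query 1 returns: [(4,)]
Query 2 returns: [(2,)]

Reason: COUNT(*) counts rows, COUNT(DISTINCT genre) counts unique genres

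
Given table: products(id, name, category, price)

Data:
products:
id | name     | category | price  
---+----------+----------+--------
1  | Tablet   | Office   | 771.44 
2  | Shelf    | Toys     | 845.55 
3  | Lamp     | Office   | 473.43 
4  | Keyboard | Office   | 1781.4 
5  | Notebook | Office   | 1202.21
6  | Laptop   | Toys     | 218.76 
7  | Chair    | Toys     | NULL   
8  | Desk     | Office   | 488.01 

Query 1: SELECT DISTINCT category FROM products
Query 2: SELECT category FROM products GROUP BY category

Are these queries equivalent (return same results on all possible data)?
Yes, equivalent

Both queries return: [('Office',), ('Toys',)]

Reason: Both get unique categorys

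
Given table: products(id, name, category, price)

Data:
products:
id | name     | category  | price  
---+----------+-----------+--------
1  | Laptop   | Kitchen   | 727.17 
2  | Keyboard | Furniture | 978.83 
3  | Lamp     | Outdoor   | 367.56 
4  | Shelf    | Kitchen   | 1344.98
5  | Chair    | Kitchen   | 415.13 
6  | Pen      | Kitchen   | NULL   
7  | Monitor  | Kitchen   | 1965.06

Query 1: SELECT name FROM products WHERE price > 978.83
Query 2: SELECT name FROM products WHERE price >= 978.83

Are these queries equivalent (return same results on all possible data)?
No, not equivalent

Query 1 returns: [('Shelf',), ('Monitor',)]
Query 2 returns: [('Keyboard',), ('Shelf',), ('Monitor',)]

Reason: > vs >= gives different results when price = 978.83 exists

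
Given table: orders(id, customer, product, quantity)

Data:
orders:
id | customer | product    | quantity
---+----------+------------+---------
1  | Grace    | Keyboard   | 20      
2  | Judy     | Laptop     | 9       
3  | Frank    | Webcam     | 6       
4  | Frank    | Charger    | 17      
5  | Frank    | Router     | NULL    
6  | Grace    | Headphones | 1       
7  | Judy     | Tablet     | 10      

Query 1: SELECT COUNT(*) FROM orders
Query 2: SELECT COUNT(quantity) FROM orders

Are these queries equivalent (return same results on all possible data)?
No, not equivalent

Query 1 returns: [(7,)]
Query 2 returns: [(6,)]

Reason: COUNT(*) includes NULLs, COUNT(column) excludes them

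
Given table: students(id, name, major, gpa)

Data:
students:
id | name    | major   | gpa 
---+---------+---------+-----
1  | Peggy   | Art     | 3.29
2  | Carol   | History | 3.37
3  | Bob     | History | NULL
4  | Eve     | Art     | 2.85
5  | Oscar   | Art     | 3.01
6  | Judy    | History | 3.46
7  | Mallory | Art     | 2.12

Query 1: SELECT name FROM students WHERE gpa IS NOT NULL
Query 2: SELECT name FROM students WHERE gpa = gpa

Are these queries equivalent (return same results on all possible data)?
Yes, equivalent

Both queries return: [('Carol',), ('Eve',), ('Judy',), ('Mallory',), ('Oscar',), ('Peggy',)]

Reason: IS NOT NULL vs self-equality (both exclude NULLs)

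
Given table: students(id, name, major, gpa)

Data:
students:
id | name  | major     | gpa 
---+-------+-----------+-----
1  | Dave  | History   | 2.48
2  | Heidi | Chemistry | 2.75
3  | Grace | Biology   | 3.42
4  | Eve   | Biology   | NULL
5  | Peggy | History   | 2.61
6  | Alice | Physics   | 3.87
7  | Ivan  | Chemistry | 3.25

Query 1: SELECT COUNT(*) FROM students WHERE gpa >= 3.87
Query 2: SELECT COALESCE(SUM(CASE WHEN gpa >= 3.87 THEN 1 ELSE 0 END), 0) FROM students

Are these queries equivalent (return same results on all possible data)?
Yes, equivalent

Both queries return: [(1,)]

Reason: COUNT with WHERE vs conditional SUM (COALESCE handles empty-table NULL)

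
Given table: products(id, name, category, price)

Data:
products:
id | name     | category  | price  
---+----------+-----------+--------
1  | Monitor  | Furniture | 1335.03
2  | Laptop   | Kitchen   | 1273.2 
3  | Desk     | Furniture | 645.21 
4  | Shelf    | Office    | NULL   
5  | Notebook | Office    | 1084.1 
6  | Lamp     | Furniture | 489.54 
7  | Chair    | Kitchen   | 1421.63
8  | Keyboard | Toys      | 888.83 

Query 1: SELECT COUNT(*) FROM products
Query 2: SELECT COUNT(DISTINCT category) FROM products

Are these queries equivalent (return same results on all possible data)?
No, not equivalent

Query 1 returns: [(8,)]
Query 2 returns: [(4,)]

Reason: COUNT(*) counts rows, COUNT(DISTINCT category) counts unique categorys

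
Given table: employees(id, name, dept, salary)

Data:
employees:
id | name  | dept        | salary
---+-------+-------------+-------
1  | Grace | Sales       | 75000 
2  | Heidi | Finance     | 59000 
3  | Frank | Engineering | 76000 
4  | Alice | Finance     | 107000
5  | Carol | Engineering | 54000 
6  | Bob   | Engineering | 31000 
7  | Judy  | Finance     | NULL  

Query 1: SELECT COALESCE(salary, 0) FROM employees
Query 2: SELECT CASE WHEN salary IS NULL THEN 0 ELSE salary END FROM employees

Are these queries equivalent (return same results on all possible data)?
Yes, equivalent

Both queries return: [(0,), (31000,), (54000,), (59000,), (75000,), (76000,), (107000,)]

Reason: COALESCE vs CASE for NULL handling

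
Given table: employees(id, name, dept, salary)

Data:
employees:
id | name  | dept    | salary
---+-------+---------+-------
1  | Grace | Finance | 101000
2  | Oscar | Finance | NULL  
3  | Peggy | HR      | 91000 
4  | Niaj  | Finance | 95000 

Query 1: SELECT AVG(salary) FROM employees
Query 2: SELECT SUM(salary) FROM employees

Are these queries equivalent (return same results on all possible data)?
No, not equivalent

Query 1 returns: [(95666.66666666667,)]
Query 2 returns: [(287000,)]

Reason: AVG vs SUM give different aggregate values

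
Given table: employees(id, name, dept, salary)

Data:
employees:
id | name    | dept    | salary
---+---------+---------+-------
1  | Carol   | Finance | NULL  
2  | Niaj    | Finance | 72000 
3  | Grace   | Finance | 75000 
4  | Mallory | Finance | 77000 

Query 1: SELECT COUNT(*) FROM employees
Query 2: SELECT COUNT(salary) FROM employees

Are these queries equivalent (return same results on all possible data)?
No, not equivalent

Query 1 returns: [(4,)]
Query 2 returns: [(3,)]

Reason: COUNT(*) includes NULLs, COUNT(column) excludes them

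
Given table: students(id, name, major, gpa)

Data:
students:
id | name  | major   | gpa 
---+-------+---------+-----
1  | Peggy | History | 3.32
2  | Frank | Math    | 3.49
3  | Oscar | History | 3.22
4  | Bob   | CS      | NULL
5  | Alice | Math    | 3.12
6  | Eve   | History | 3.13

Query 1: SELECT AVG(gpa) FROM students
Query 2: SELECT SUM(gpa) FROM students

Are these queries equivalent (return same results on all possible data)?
No, not equivalent

Query 1 returns: [(3.2560000000000002,)]
Query 2 returns: [(16.28,)]

Reason: AVG vs SUM give different aggregate values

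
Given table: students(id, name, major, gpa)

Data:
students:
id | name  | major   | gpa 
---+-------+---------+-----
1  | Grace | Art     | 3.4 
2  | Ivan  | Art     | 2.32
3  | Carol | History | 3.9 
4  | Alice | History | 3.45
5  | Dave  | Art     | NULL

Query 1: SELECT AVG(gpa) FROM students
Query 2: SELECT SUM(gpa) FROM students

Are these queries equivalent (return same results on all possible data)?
No, not equivalent

Query 1 returns: [(3.2675,)]
Query 2 returns: [(13.07,)]

Reason: AVG vs SUM give different aggregate values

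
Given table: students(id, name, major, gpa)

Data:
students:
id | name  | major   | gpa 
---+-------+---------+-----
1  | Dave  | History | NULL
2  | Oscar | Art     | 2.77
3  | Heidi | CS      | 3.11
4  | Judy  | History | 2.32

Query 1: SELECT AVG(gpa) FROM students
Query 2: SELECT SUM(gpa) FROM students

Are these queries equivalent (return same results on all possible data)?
No, not equivalent

Query 1 returns: [(2.733333333333333,)]
Query 2 returns: [(8.2,)]

Reason: AVG vs SUM give different aggregate values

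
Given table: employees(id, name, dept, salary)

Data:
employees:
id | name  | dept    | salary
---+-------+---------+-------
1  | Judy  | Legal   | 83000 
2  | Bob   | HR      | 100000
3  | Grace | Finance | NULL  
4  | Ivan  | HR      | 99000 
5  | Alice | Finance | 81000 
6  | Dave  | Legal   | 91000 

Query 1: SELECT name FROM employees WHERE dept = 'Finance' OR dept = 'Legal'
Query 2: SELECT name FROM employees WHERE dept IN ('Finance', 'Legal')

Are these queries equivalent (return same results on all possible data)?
Yes, equivalent

Both queries return: [('Alice',), ('Dave',), ('Grace',), ('Judy',)]

Reason: OR vs IN are equivalent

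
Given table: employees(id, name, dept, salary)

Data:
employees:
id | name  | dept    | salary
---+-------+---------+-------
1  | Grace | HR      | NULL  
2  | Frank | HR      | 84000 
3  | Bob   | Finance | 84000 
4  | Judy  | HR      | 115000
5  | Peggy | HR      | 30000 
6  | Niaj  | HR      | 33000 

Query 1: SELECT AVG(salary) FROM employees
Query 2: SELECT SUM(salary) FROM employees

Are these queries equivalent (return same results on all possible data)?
No, not equivalent

Query 1 returns: [(69200.0,)]
Query 2 returns: [(346000,)]

Reason: AVG vs SUM give different aggregate values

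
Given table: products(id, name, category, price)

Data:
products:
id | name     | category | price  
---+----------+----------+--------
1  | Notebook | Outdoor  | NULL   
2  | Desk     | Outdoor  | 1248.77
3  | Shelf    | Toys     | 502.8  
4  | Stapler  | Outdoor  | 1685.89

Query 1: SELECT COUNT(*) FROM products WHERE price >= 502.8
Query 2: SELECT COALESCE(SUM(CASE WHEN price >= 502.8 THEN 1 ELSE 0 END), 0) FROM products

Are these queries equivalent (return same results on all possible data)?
Yes, equivalent

Both queries return: [(3,)]

Reason: COUNT with WHERE vs conditional SUM (COALESCE handles empty-table NULL)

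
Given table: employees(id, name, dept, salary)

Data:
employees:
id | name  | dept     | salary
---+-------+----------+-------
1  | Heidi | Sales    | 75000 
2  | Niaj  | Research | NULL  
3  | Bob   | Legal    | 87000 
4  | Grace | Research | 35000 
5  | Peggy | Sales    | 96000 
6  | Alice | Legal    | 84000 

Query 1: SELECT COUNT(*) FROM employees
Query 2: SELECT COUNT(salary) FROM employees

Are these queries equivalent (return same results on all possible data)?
No, not equivalent

Query 1 returns: [(6,)]
Query 2 returns: [(5,)]

Reason: COUNT(*) includes NULLs, COUNT(column) excludes them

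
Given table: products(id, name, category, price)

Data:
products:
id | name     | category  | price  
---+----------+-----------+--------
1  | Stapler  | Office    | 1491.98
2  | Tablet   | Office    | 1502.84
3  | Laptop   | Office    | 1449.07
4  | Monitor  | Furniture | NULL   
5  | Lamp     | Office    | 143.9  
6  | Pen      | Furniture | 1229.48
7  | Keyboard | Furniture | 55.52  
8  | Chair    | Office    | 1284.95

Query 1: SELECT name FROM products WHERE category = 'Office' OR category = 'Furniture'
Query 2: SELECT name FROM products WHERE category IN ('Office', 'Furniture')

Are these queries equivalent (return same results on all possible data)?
Yes, equivalent

Both queries return: [('Chair',), ('Keyboard',), ('Lamp',), ('Laptop',), ('Monitor',), ('Pen',), ('Stapler',), ('Tablet',)]

Reason: OR vs IN are equivalent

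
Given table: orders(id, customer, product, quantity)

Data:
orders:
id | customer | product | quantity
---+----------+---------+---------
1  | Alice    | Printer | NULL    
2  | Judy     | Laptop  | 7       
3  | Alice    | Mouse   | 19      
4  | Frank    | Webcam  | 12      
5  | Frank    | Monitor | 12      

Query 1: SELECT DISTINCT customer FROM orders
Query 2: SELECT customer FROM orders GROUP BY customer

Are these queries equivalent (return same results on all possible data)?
Yes, equivalent

Both queries return: [('Alice',), ('Frank',), ('Judy',)]

Reason: Both get unique customers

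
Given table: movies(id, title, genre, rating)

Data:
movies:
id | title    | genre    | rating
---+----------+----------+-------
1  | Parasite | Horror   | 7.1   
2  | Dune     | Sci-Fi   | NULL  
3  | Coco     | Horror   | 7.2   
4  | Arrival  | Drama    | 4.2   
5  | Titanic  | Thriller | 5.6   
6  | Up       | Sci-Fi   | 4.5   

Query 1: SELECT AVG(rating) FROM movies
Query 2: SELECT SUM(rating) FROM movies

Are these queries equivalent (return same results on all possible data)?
No, not equivalent

Query 1 returns: [(5.720000000000001,)]
Query 2 returns: [(28.6,)]

Reason: AVG vs SUM give different aggregate values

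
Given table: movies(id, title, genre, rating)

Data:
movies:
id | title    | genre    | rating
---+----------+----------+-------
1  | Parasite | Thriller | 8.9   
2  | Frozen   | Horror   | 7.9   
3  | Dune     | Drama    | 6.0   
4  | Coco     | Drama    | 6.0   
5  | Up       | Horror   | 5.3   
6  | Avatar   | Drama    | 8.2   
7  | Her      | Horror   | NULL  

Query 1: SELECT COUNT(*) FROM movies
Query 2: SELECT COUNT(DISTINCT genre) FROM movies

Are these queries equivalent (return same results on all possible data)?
No, not equivalent

Query 1 returns: [(7,)]
Query 2 returns: [(3,)]

Reason: COUNT(*) counts rows, COUNT(DISTINCT genre) counts unique genres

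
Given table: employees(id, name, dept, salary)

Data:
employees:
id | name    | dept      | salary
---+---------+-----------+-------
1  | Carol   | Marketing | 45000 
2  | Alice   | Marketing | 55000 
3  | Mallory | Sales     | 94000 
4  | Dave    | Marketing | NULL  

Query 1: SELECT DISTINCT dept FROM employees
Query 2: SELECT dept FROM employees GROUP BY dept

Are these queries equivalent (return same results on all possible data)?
Yes, equivalent

Both queries return: [('Marketing',), ('Sales',)]

Reason: Both get unique depts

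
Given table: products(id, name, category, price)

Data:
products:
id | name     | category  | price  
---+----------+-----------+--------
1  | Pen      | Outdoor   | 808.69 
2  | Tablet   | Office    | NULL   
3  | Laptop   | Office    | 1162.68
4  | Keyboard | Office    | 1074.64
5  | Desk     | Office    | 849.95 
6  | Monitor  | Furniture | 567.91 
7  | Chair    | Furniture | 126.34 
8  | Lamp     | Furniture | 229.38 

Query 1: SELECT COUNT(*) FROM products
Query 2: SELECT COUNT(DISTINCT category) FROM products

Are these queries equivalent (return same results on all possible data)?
No, not equivalent

Query 1 returns: [(8,)]
Query 2 returns: [(3,)]

Reason: COUNT(*) counts rows, COUNT(DISTINCT category) counts unique categorys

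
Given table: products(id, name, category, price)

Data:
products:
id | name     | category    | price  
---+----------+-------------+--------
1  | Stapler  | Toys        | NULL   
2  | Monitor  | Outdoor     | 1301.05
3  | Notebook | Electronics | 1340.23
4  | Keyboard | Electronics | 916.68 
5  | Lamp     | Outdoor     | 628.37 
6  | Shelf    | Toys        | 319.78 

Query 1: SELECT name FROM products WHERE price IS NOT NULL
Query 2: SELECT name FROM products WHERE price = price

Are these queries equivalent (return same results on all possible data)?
Yes, equivalent

Both queries return: [('Keyboard',), ('Lamp',), ('Monitor',), ('Notebook',), ('Shelf',)]

Reason: IS NOT NULL vs self-equality (both exclude NULLs)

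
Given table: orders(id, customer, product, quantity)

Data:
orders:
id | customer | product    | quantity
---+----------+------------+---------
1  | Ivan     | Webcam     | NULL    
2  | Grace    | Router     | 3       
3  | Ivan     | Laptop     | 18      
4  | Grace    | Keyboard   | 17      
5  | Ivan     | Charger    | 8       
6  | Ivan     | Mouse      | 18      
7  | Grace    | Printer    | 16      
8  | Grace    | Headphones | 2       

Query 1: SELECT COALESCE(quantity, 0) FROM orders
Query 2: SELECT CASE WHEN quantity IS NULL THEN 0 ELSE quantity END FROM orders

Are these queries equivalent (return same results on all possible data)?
Yes, equivalent

Both queries return: [(0,), (2,), (3,), (8,), (16,), (17,), (18,), (18,)]

Reason: COALESCE vs CASE for NULL handling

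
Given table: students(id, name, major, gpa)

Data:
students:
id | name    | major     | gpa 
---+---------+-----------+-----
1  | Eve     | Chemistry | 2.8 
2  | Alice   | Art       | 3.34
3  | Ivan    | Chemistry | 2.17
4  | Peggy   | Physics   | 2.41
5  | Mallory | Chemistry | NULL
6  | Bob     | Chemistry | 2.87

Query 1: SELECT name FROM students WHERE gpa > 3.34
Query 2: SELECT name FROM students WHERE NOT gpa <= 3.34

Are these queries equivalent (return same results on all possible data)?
Yes, equivalent

Both queries return: []

Reason: Both filter gpa > 3.34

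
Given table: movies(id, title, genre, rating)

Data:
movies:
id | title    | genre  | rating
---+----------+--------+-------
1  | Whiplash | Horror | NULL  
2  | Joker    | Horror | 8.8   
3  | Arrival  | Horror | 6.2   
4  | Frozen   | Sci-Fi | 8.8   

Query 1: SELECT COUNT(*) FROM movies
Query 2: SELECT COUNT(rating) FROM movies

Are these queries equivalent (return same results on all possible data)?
No, not equivalent

Query 1 returns: [(4,)]
Query 2 returns: [(3,)]

Reason: COUNT(*) includes NULLs, COUNT(column) excludes them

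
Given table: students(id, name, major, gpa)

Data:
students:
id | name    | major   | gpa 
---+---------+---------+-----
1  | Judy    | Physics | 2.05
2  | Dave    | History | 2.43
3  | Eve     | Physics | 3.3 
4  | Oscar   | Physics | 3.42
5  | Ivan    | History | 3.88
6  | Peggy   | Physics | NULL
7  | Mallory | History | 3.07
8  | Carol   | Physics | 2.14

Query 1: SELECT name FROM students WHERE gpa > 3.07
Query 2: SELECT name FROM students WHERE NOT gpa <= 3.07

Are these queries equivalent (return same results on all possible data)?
Yes, equivalent

Both queries return: [('Eve',), ('Ivan',), ('Oscar',)]

Reason: Both filter gpa > 3.07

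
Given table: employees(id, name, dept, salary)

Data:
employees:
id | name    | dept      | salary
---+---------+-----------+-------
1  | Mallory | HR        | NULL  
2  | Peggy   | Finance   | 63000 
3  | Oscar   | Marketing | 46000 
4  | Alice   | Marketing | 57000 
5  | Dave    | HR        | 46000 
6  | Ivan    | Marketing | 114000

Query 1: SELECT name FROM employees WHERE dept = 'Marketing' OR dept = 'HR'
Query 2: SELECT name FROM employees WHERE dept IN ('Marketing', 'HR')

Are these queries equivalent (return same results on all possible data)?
Yes, equivalent

Both queries return: [('Alice',), ('Dave',), ('Ivan',), ('Mallory',), ('Oscar',)]

Reason: OR vs IN are equivalent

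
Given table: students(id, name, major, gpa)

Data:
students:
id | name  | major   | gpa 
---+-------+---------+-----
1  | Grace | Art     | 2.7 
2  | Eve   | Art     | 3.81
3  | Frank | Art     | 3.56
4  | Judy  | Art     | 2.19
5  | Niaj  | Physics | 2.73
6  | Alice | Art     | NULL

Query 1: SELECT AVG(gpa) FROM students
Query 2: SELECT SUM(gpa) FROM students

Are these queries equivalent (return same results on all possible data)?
No, not equivalent

Query 1 returns: [(2.998,)]
Query 2 returns: [(14.99,)]

Reason: AVG vs SUM give different aggregate values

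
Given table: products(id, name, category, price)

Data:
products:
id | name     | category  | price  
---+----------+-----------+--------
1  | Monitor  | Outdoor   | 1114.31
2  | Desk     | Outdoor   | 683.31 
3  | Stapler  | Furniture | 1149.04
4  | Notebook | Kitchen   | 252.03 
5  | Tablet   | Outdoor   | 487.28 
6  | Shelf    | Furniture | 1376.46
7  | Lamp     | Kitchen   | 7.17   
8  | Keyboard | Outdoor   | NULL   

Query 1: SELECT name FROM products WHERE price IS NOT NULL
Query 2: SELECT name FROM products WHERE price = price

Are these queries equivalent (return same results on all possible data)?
Yes, equivalent

Both queries return: [('Desk',), ('Lamp',), ('Monitor',), ('Notebook',), ('Shelf',), ('Stapler',), ('Tablet',)]

Reason: IS NOT NULL vs self-equality (both exclude NULLs)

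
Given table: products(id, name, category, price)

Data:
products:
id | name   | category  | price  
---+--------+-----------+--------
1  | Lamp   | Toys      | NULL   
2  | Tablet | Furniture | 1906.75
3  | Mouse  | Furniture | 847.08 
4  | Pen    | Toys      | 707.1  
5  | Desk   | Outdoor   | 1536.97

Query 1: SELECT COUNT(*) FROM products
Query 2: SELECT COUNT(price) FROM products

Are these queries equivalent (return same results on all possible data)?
No, not equivalent

Query 1 returns: [(5,)]
Query 2 returns: [(4,)]

Reason: COUNT(*) includes NULLs, COUNT(column) excludes them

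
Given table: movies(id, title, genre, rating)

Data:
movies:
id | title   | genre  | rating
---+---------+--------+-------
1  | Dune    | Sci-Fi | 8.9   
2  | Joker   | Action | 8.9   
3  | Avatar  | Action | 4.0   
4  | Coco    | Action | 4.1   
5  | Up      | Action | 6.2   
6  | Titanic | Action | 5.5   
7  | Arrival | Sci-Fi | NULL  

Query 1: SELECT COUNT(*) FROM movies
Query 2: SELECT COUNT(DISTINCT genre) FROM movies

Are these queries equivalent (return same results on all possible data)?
No, not equivalent

Query 1 returns: [(7,)]
Query 2 returns: [(2,)]

Reason: COUNT(*) counts rows, COUNT(DISTINCT genre) counts unique genres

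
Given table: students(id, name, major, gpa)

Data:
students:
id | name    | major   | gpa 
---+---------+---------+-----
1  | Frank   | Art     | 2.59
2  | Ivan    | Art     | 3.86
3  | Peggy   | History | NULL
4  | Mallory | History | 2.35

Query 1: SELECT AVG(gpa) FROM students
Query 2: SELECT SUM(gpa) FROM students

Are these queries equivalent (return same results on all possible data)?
No, not equivalent

Query 1 returns: [(2.9333333333333336,)]
Query 2 returns: [(8.8,)]

Reason: AVG vs SUM give different aggregate values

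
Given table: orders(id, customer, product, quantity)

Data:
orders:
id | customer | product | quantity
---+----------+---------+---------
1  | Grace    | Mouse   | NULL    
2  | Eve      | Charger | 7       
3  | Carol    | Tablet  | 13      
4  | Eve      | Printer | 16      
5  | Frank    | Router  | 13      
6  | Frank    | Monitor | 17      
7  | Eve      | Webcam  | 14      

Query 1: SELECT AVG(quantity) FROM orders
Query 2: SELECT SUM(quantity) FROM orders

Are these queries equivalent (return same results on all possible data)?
No, not equivalent

Query 1 returns: [(13.333333333333334,)]
Query 2 returns: [(80,)]

Reason: AVG vs SUM give different aggregate values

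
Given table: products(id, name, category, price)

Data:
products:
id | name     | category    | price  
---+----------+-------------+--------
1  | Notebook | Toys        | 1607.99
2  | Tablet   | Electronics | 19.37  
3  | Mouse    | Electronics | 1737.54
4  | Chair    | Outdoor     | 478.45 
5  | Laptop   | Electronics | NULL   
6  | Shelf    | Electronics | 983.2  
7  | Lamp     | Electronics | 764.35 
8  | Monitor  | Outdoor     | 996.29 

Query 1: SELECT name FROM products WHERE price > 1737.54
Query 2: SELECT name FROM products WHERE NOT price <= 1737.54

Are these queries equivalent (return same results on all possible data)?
Yes, equivalent

Both queries return: []

Reason: Both filter price > 1737.54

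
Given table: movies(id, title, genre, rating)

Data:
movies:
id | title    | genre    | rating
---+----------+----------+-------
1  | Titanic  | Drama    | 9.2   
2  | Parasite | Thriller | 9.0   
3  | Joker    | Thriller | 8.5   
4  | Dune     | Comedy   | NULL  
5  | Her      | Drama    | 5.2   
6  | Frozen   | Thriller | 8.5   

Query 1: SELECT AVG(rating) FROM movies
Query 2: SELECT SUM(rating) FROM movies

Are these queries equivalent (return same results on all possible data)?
No, not equivalent

Query 1 returns: [(8.08,)]
Query 2 returns: [(40.4,)]

Reason: AVG vs SUM give different aggregate values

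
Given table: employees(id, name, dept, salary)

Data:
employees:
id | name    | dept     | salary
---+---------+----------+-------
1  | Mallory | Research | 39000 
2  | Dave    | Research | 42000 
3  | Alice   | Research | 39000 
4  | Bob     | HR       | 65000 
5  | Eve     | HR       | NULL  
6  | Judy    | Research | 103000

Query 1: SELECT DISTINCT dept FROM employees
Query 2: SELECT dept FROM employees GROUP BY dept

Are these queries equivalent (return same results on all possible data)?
Yes, equivalent

Both queries return: [('HR',), ('Research',)]

Reason: Both get unique depts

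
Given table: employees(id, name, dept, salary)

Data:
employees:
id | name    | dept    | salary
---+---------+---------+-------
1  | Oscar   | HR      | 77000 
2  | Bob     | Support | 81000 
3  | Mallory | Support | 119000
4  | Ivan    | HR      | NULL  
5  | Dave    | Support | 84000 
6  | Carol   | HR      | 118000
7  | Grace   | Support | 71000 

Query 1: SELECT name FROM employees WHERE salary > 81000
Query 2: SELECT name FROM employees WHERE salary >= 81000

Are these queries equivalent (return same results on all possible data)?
No, not equivalent

Query 1 returns: [('Mallory',), ('Dave',), ('Carol',)]
Query 2 returns: [('Bob',), ('Mallory',), ('Dave',), ('Carol',)]

Reason: > vs >= gives different results when salary = 81000 exists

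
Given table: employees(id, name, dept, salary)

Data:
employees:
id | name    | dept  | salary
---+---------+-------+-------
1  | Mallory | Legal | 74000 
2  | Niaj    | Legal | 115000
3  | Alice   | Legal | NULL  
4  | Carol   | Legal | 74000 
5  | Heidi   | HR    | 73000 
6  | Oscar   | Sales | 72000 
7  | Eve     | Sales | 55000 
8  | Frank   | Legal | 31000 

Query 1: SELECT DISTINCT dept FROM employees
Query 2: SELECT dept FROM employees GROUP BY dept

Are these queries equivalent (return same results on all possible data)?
Yes, equivalent

Both queries return: [('HR',), ('Legal',), ('Sales',)]

Reason: Both get unique depts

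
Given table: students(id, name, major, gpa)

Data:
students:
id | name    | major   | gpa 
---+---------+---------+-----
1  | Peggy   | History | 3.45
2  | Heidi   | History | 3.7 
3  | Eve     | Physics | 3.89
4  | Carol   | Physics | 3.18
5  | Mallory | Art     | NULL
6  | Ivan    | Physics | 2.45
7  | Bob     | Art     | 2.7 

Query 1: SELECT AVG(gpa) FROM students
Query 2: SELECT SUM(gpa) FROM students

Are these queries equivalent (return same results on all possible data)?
No, not equivalent

Query 1 returns: [(3.2283333333333335,)]
Query 2 returns: [(19.37,)]

Reason: AVG vs SUM give different aggregate values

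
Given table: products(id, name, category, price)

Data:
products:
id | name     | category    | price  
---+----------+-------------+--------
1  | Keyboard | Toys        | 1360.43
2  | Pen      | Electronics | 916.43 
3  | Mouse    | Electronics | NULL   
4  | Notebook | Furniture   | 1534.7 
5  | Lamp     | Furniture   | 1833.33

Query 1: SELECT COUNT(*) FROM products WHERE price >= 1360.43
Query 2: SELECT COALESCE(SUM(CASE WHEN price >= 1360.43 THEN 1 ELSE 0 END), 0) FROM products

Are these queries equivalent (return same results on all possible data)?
Yes, equivalent

Both queries return: [(3,)]

Reason: COUNT with WHERE vs conditional SUM (COALESCE handles empty-table NULL)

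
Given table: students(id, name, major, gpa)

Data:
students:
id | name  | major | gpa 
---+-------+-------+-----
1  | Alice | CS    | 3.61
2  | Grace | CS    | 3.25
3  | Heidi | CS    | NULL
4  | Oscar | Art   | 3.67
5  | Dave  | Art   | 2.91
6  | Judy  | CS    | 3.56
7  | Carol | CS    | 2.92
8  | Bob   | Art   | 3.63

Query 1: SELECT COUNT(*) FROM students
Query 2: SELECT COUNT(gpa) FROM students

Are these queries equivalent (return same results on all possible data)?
No, not equivalent

Query 1 returns: [(8,)]
Query 2 returns: [(7,)]

Reason: COUNT(*) includes NULLs, COUNT(column) excludes them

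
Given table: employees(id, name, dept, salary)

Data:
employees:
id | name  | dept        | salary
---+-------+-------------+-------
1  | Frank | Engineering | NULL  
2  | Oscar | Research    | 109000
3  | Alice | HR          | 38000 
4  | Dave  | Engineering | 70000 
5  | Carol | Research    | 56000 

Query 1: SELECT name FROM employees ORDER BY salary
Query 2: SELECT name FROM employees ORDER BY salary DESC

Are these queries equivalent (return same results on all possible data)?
No, not equivalent

Query 1 returns: [('Frank',), ('Alice',), ('Carol',), ('Dave',), ('Oscar',)]
Query 2 returns: [('Oscar',), ('Dave',), ('Carol',), ('Alice',), ('Frank',)]

Reason: ASC vs DESC gives opposite ordering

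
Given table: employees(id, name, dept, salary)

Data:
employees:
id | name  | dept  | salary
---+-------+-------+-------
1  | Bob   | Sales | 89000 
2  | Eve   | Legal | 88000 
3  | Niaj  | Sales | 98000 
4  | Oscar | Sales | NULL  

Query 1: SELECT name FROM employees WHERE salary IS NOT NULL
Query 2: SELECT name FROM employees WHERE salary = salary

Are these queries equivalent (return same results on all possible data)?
Yes, equivalent

Both queries return: [('Bob',), ('Eve',), ('Niaj',)]

Reason: IS NOT NULL vs self-equality (both exclude NULLs)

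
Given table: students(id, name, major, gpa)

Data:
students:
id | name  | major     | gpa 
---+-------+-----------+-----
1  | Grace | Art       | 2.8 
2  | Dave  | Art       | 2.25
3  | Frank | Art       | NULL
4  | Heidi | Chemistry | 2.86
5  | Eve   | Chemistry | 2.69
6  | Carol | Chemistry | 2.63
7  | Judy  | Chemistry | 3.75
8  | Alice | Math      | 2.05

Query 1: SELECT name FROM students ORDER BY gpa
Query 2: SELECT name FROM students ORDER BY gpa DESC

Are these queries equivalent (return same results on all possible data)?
No, not equivalent

Query 1 returns: [('Frank',), ('Alice',), ('Dave',), ('Carol',), ('Eve',), ('Grace',), ('Heidi',), ('Judy',)]
Query 2 returns: [('Judy',), ('Heidi',), ('Grace',), ('Eve',), ('Carol',), ('Dave',), ('Alice',), ('Frank',)]

Reason: ASC vs DESC gives opposite ordering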